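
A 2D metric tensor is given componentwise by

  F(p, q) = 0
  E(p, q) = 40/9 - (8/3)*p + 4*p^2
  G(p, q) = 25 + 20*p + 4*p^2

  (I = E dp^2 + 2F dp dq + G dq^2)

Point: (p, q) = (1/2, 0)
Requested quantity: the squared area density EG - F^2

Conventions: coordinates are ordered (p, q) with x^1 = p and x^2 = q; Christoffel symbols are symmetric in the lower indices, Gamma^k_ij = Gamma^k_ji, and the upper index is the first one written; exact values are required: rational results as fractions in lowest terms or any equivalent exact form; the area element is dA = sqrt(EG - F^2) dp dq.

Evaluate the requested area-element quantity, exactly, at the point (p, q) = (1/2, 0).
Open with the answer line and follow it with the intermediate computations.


Answer: EG - F^2 = 148

E = 37/9, F = 0, G = 36; EG - F^2 = 148


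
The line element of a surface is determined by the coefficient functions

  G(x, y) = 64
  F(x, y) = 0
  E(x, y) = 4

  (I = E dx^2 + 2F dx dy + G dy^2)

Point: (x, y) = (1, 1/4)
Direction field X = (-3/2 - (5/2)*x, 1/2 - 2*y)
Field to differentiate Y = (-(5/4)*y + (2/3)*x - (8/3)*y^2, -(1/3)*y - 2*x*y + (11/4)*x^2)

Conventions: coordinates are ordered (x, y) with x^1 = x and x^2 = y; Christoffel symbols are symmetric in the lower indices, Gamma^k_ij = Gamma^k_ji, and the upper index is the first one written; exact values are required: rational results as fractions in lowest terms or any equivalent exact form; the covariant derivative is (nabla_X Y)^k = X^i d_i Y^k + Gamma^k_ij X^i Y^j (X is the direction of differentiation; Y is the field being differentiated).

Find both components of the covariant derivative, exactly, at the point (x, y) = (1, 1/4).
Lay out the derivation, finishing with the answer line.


E = 4, F = 0, G = 64 at the point
E_x = 0, E_y = 0, F_x = 0, F_y = 0, G_x = 0, G_y = 0
EG - F^2 = 256;  g^inv = (1/256) * [[64, 0], [0, 4]]
first-kind symbols [ij,l] = (1/2)(d_i g_jl + d_j g_il - d_l g_ij): [xx,x] = E_x/2 = 0, [xx,y] = F_x - E_y/2 = 0, [xy,x] = E_y/2 = 0, [xy,y] = G_x/2 = 0, [yy,x] = F_y - G_x/2 = 0, [yy,y] = G_y/2 = 0
Gamma^x_ij = (G*[ij,x] - F*[ij,y])/(EG - F^2), Gamma^y_ij = (E*[ij,y] - F*[ij,x])/(EG - F^2)
Gamma_xxx = 0, Gamma_xxy = 0, Gamma_xyy = 0, Gamma_yxx = 0, Gamma_yxy = 0, Gamma_yyy = 0
X = (-4, 0), Y = (3/16, 13/6) at the point

Answer: (nabla_X Y)^x = -8/3, (nabla_X Y)^y = -20


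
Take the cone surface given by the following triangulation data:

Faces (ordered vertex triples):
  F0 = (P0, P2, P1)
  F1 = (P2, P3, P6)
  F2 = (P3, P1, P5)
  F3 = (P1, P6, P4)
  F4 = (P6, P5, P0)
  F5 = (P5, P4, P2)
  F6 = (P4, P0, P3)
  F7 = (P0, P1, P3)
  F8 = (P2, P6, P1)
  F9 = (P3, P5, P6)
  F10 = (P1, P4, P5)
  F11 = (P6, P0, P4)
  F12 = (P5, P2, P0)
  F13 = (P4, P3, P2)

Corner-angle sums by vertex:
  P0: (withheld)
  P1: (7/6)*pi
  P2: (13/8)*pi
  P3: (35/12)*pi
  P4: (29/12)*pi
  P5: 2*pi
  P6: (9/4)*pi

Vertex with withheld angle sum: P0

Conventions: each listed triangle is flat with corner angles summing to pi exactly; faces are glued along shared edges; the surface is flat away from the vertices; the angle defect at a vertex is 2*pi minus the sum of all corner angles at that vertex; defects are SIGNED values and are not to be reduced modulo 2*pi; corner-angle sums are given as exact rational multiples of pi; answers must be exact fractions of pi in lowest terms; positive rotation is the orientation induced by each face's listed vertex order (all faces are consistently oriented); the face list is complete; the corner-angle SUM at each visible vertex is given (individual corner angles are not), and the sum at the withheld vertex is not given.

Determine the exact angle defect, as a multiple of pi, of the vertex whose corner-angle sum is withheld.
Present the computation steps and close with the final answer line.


V = 7, E = 21, F = 14; chi = V - E + F = 0
Gauss-Bonnet: total defect = 2*pi*chi = 0; visible defects sum to (-3/8)*pi

Answer: defect(P0) = (3/8)*pi


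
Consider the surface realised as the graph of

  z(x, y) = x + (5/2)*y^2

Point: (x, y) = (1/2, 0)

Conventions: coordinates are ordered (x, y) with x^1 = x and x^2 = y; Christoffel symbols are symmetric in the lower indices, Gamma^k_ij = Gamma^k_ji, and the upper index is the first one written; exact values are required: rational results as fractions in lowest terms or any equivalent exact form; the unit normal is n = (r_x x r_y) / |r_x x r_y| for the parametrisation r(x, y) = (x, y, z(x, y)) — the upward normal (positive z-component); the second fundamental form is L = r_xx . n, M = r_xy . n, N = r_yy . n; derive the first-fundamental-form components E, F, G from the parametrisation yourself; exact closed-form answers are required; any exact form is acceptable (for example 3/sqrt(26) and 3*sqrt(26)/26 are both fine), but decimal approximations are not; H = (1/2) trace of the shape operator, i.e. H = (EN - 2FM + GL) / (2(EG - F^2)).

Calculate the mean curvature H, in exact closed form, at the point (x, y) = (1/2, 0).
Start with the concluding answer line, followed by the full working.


Answer: H = 5*sqrt(2)/4

z_x = 1, z_y = 0, z_xx = 0, z_xy = 0, z_yy = 5
E = 2, F = 0, G = 1; answer radicand W^2 = 2
unnormalised second-form numerators: l = 0, m = 0, n = 5; L = l/sqrt(2), and similarly M = m/sqrt(W^2), N = n/sqrt(W^2)
H = (E*n - 2*F*m + G*l) / (2*(EG - F^2)*sqrt(W^2)); E*n - 2*F*m + G*l = 10, EG - F^2 = 2, so H = (5/2)/sqrt(2)


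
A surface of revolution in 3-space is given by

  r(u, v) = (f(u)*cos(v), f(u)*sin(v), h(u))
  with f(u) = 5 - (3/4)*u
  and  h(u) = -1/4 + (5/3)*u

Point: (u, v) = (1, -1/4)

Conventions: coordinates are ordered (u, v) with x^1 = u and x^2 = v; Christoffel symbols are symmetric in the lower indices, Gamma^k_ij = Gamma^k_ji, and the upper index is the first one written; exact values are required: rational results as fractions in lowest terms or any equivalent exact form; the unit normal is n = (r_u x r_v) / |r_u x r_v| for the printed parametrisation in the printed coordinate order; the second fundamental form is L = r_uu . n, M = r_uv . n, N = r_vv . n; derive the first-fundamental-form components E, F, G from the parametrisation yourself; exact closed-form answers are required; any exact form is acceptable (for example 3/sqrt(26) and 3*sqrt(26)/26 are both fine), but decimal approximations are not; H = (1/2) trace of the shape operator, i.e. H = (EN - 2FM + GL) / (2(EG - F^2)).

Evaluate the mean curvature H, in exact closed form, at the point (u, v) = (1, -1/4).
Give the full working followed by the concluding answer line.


f = 17/4, f' = -3/4, f'' = 0, h' = 5/3, h'' = 0
E = 481/144, F = 0, G = 289/16; answer radicand W^2 = 481/144
unnormalised second-form numerators: l = 0, m = 0, n = 85/12; L = l/sqrt(481/144), and similarly M = m/sqrt(W^2), N = n/sqrt(W^2)
H = (E*n - 2*F*m + G*l) / (2*(EG - F^2)*sqrt(W^2)); E*n - 2*F*m + G*l = 40885/1728, EG - F^2 = 139009/2304, so H = (10/51)/sqrt(481/144)

Answer: H = 40*sqrt(481)/8177


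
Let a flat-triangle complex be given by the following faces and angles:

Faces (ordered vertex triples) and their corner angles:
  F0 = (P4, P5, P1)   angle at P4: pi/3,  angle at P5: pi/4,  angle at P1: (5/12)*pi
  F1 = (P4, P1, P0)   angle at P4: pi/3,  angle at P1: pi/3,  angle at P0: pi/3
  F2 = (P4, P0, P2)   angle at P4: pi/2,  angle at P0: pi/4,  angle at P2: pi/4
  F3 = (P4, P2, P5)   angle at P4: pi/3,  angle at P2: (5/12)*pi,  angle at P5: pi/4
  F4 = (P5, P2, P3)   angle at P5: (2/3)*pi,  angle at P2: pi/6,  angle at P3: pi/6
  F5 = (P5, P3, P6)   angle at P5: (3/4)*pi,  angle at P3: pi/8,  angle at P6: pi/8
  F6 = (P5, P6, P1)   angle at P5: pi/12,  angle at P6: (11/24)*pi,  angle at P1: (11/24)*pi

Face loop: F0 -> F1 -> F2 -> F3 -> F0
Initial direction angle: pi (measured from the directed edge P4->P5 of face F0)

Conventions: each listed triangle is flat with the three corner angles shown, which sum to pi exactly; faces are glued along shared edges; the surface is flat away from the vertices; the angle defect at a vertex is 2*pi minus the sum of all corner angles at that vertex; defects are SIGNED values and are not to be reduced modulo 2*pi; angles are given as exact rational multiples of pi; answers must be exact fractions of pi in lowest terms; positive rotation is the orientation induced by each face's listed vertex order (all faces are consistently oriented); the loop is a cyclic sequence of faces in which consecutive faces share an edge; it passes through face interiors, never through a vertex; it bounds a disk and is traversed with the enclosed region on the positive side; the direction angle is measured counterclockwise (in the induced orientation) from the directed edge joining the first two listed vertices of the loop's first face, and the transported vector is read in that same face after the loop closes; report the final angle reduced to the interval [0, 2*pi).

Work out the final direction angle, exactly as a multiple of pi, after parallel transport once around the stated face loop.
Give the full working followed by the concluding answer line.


enclosed vertex P4: corner angles sum to (3/2)*pi, defect = 2*pi - (3/2)*pi = pi/2
holonomy = initial angle + sum of enclosed defects (mod 2*pi), positive in the induced orientation
final angle = pi + pi/2 = (3/2)*pi (mod 2*pi)

Answer: final direction angle = (3/2)*pi


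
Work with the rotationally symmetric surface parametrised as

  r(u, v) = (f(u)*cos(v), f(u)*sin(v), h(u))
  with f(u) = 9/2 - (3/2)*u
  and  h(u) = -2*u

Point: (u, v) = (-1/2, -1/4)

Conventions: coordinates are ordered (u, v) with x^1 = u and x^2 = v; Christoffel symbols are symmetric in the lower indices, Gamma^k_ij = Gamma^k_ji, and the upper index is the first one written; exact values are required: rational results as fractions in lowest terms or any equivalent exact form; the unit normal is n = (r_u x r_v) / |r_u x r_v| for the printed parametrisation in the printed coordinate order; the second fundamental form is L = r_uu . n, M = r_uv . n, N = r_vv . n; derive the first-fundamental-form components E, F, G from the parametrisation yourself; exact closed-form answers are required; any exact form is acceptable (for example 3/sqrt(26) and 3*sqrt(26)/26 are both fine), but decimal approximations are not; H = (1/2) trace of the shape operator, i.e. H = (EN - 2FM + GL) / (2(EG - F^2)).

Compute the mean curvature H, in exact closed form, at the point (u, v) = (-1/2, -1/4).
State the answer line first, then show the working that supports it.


Answer: H = -8/105

f = 21/4, f' = -3/2, f'' = 0, h' = -2, h'' = 0
E = 25/4, F = 0, G = 441/16; answer radicand W^2 = 25/4
unnormalised second-form numerators: l = 0, m = 0, n = -21/2; L = l/sqrt(25/4), and similarly M = m/sqrt(W^2), N = n/sqrt(W^2)
H = (E*n - 2*F*m + G*l) / (2*(EG - F^2)*sqrt(W^2)); E*n - 2*F*m + G*l = -525/8, EG - F^2 = 11025/64, so H = (-4/21)/sqrt(25/4)


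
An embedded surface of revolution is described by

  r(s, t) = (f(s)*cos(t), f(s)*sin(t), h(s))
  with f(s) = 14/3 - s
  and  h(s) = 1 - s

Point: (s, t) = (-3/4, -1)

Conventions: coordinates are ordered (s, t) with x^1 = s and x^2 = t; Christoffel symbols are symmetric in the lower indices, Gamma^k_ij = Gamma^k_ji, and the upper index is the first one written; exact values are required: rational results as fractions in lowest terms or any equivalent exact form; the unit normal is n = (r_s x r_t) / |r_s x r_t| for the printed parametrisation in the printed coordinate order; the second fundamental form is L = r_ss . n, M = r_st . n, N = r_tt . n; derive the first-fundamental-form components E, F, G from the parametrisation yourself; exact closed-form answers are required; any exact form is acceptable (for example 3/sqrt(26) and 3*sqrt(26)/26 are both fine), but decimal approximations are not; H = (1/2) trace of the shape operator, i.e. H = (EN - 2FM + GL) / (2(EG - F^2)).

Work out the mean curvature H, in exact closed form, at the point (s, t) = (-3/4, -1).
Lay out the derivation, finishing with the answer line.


f = 65/12, f' = -1, f'' = 0, h' = -1, h'' = 0
E = 2, F = 0, G = 4225/144; answer radicand W^2 = 2
unnormalised second-form numerators: l = 0, m = 0, n = -65/12; L = l/sqrt(2), and similarly M = m/sqrt(W^2), N = n/sqrt(W^2)
H = (E*n - 2*F*m + G*l) / (2*(EG - F^2)*sqrt(W^2)); E*n - 2*F*m + G*l = -65/6, EG - F^2 = 4225/72, so H = (-6/65)/sqrt(2)

Answer: H = -3*sqrt(2)/65


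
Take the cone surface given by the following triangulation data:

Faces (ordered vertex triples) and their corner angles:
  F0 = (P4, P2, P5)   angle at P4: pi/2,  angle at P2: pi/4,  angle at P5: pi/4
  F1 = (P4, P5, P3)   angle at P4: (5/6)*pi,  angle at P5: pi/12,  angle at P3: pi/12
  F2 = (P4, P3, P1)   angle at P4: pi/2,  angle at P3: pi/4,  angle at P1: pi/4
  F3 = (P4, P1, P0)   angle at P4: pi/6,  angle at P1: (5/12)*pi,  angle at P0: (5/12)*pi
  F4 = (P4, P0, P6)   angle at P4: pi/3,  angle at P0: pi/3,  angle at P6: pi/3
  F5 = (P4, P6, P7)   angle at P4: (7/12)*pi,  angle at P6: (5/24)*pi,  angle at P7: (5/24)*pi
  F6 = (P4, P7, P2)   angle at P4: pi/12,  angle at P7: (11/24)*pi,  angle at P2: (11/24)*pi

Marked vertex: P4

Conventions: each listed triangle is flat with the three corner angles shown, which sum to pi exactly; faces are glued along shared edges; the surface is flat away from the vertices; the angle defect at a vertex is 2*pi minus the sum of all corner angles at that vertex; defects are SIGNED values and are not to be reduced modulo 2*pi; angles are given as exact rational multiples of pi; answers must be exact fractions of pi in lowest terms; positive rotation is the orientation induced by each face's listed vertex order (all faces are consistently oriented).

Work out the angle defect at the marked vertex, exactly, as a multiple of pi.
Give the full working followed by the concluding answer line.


Sum of corner angles at P4: 3*pi
defect = 2*pi - 3*pi

Answer: defect(P4) = -pi


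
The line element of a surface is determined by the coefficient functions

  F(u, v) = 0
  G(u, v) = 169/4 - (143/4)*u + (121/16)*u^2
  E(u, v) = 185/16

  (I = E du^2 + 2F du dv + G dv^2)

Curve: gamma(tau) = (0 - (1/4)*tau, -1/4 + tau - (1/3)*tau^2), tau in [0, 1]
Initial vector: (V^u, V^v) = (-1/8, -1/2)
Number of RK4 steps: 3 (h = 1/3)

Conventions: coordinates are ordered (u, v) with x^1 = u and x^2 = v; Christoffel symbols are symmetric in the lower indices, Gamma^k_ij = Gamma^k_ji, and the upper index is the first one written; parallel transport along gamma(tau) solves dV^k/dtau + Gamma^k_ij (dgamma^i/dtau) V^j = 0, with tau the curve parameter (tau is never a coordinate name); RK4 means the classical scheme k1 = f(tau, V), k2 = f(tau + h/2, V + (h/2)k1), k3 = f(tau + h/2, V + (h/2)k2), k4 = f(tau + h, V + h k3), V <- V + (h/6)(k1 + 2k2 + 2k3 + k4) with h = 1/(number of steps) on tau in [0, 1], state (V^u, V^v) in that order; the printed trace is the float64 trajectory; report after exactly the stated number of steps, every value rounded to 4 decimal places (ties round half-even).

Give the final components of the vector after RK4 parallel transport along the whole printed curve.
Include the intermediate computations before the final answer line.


gamma'(tau) = (-1/4, 1 - (2/3)*tau); f(tau, V)^k = -Gamma^k_ij(gamma(tau)) gamma'^i(tau) V^j; h = 1/3; intermediate values shown to 6 dp
curve data and Christoffel symbols at the stage parameters:
  tau = 0.000000: gamma = (0.000000, -0.250000), gamma' = (-0.250000, 1.000000); Gamma_uuu = 0.000000, Gamma_uuv = 0.000000, Gamma_uvv = 1.545946, Gamma_vuu = 0.000000, Gamma_vuv = -0.423077, Gamma_vvv = 0.000000
  tau = 0.166667: gamma = (-0.041667, -0.092593), gamma' = (-0.250000, 0.888889); Gamma_uuu = 0.000000, Gamma_uuv = 0.000000, Gamma_uvv = 1.573198, Gamma_vuu = 0.000000, Gamma_vuv = -0.415748, Gamma_vvv = 0.000000
  tau = 0.333333: gamma = (-0.083333, 0.046296), gamma' = (-0.250000, 0.777778); Gamma_uuu = 0.000000, Gamma_uuv = 0.000000, Gamma_uvv = 1.600450, Gamma_vuu = 0.000000, Gamma_vuv = -0.408669, Gamma_vvv = 0.000000
  tau = 0.500000: gamma = (-0.125000, 0.166667), gamma' = (-0.250000, 0.666667); Gamma_uuu = 0.000000, Gamma_uuv = 0.000000, Gamma_uvv = 1.627703, Gamma_vuu = 0.000000, Gamma_vuv = -0.401826, Gamma_vvv = 0.000000
  tau = 0.666667: gamma = (-0.166667, 0.268519), gamma' = (-0.250000, 0.555556); Gamma_uuu = 0.000000, Gamma_uuv = 0.000000, Gamma_uvv = 1.654955, Gamma_vuu = 0.000000, Gamma_vuv = -0.395210, Gamma_vvv = 0.000000
  tau = 0.833333: gamma = (-0.208333, 0.351852), gamma' = (-0.250000, 0.444444); Gamma_uuu = 0.000000, Gamma_uuv = 0.000000, Gamma_uvv = 1.682207, Gamma_vuu = 0.000000, Gamma_vuv = -0.388807, Gamma_vvv = 0.000000
  tau = 1.000000: gamma = (-0.250000, 0.416667), gamma' = (-0.250000, 0.333333); Gamma_uuu = 0.000000, Gamma_uuv = 0.000000, Gamma_uvv = 1.709459, Gamma_vuu = 0.000000, Gamma_vuv = -0.382609, Gamma_vvv = 0.000000
step 0: V^u = -0.1250, V^v = -0.5000
step 1: k1 = (0.772973, 0.000000), k2 = (0.699199, 0.053383), k3 = (0.686757, 0.047915), k4 = (0.602516, 0.082483); V <- V + (h/6)(k1 + 2k2 + 2k3 + k4): V^u = 0.1054, V^v = -0.4842
step 2: k1 = (0.602683, 0.082971), k2 = (0.510376, 0.102394), k3 = (0.506863, 0.097948), k4 = (0.415130, 0.104850); V <- V + (h/6)(k1 + 2k2 + 2k3 + k4): V^u = 0.2750, V^v = -0.4515
step 3: k1 = (0.415088, 0.104982), k2 = (0.324457, 0.101655), k3 = (0.324872, 0.099099), k4 = (0.238432, 0.088905); V <- V + (h/6)(k1 + 2k2 + 2k3 + k4): V^u = 0.3834, V^v = -0.4184

Answer: V^u = 0.3834, V^v = -0.4184


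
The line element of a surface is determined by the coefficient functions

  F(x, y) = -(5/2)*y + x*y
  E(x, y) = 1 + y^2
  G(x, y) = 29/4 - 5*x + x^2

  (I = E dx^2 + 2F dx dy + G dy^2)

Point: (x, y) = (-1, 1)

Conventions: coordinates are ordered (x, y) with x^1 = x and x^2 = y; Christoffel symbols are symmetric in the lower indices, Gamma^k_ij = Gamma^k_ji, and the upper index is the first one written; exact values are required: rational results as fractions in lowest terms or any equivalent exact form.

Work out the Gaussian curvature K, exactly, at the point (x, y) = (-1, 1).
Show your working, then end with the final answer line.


E = 2, F = -7/2, G = 53/4, EG - F^2 = 57/4 at the point
E_x = 0, E_y = 2, F_x = 1, F_y = -7/2, G_x = -7, G_y = 0
E_yy = 2, F_xy = 1, G_xx = 2
Apply the Brioschi formula K = (det M1 - det M2)/(EG - F^2)^2 over the derivative matrices of E, F, G.
M1 = [[-E_yy/2 + F_xy - G_xx/2, E_x/2, F_x - E_y/2], [F_y - G_x/2, E, F], [G_y/2, F, G]] = [[-1, 0, 0], [0, 2, -7/2], [0, -7/2, 53/4]]; det M1 = -57/4
M2 = [[0, E_y/2, G_x/2], [E_y/2, E, F], [G_x/2, F, G]] = [[0, 1, -7/2], [1, 2, -7/2], [-7/2, -7/2, 53/4]]; det M2 = -53/4
det M1 - det M2 = -1; K = -1 / (57/4)^2 = -16/3249

Answer: K = -16/3249


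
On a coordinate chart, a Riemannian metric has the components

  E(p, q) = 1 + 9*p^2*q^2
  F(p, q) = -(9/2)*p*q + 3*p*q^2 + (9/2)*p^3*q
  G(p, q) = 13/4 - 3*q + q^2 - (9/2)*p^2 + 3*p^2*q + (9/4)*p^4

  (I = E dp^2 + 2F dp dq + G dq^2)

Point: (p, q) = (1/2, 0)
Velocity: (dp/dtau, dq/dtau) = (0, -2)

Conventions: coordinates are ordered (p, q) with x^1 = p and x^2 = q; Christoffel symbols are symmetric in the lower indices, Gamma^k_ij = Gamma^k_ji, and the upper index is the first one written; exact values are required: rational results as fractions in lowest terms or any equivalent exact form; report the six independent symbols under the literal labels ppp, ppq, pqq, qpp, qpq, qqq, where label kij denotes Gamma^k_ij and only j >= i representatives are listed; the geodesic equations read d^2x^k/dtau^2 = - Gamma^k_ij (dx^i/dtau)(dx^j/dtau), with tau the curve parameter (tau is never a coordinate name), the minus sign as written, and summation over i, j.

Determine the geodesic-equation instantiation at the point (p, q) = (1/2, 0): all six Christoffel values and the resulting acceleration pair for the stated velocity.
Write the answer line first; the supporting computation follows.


Answer: Gamma_ppp = 0, Gamma_ppq = 0, Gamma_pqq = 0, Gamma_qpp = 0, Gamma_qpq = -108/145, Gamma_qqq = -72/145; accelerations (d^2p/dtau^2, d^2q/dtau^2) = (0, 288/145)

E = 1, F = 0, G = 145/64 at the point
E_p = 0, E_q = 0, F_p = 0, F_q = -27/16, G_p = -27/8, G_q = -9/4
EG - F^2 = 145/64;  g^inv = (64/145) * [[145/64, 0], [0, 1]]
first-kind symbols [ij,l] = (1/2)(d_i g_jl + d_j g_il - d_l g_ij): [pp,p] = E_p/2 = 0, [pp,q] = F_p - E_q/2 = 0, [pq,p] = E_q/2 = 0, [pq,q] = G_p/2 = -27/16, [qq,p] = F_q - G_p/2 = 0, [qq,q] = G_q/2 = -9/8
Gamma^p_ij = (G*[ij,p] - F*[ij,q])/(EG - F^2), Gamma^q_ij = (E*[ij,q] - F*[ij,p])/(EG - F^2)
Gamma_ppp = 0, Gamma_ppq = 0, Gamma_pqq = 0, Gamma_qpp = 0, Gamma_qpq = -108/145, Gamma_qqq = -72/145
d^2p/dtau^2 = -(Gamma_ppp*(0)^2 + 2*Gamma_ppq*(0)*(-2) + Gamma_pqq*(-2)^2) = 0
d^2q/dtau^2 = -(Gamma_qpp*(0)^2 + 2*Gamma_qpq*(0)*(-2) + Gamma_qqq*(-2)^2) = 288/145


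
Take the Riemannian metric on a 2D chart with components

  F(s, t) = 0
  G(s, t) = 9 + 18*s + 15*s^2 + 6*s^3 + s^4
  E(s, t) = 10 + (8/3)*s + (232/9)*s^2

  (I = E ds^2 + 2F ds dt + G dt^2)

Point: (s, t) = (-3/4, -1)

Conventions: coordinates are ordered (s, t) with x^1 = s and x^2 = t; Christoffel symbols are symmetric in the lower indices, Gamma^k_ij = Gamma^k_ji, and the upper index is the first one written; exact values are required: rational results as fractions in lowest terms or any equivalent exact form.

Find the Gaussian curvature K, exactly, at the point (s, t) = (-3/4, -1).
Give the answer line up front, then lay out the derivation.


Answer: K = -512/4725

E = 45/2, F = 0, G = 441/256, EG - F^2 = 19845/512 at the point
E_s = -36, E_t = 0, F_s = 0, F_t = 0, G_s = 63/16, G_t = 0
E_tt = 0, F_st = 0, G_ss = 39/4
Using the Brioschi determinant formula for K from the metric derivatives:
M1 = [[-E_tt/2 + F_st - G_ss/2, E_s/2, F_s - E_t/2], [F_t - G_s/2, E, F], [G_t/2, F, G]] = [[-39/8, -18, 0], [-63/32, 45/2, 0], [0, 0, 441/256]]; det M1 = -512001/2048
M2 = [[0, E_t/2, G_s/2], [E_t/2, E, F], [G_s/2, F, G]] = [[0, 0, 63/32], [0, 45/2, 0], [63/32, 0, 441/256]]; det M2 = -178605/2048
det M1 - det M2 = -83349/512; K = -83349/512 / (19845/512)^2 = -512/4725


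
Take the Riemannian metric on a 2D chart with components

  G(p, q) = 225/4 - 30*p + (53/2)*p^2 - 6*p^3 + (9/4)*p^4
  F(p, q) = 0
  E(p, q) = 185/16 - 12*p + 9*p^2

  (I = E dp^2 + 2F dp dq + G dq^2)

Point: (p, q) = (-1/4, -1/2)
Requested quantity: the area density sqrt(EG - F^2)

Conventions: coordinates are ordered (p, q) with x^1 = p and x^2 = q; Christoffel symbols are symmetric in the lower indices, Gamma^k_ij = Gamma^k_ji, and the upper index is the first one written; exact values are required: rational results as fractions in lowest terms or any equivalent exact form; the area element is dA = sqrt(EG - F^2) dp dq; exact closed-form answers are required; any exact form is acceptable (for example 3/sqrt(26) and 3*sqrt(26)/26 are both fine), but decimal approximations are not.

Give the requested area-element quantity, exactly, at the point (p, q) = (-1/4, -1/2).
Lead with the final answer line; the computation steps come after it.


Answer: sqrt(EG - F^2) = 2849*sqrt(2)/128

E = 121/8, F = 0, G = 67081/1024; EG - F^2 = 8116801/8192


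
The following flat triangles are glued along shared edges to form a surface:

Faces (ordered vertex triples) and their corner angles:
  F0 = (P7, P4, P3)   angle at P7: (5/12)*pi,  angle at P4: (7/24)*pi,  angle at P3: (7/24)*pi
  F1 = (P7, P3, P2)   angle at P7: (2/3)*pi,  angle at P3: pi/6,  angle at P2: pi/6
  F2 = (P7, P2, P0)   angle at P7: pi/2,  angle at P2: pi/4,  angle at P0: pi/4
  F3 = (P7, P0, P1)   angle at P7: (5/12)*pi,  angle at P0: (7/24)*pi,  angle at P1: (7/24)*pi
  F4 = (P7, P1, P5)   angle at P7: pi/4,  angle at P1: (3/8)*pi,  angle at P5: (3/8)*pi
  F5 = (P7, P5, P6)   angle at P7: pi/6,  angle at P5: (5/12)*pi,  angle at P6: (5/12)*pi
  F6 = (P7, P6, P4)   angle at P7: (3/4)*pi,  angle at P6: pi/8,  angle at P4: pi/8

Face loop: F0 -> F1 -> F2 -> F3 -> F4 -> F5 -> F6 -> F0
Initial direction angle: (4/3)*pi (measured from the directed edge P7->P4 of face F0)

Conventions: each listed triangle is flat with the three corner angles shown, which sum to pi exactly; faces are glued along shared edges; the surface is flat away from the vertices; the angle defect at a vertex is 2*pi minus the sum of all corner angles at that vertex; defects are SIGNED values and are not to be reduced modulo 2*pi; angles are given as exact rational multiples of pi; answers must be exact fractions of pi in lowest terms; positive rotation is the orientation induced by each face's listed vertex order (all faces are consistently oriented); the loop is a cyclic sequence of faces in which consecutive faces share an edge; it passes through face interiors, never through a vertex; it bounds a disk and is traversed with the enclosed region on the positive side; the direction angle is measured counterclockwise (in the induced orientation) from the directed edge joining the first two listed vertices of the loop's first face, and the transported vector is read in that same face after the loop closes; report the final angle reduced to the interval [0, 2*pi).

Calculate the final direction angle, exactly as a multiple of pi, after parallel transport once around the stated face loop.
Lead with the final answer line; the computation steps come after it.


Answer: final direction angle = pi/6

enclosed vertex P7: corner angles sum to (19/6)*pi, defect = 2*pi - (19/6)*pi = (-7/6)*pi
summing the enclosed defects onto the initial angle, mod 2*pi in the induced orientation:
final angle = (4/3)*pi - (7/6)*pi = pi/6 (mod 2*pi)


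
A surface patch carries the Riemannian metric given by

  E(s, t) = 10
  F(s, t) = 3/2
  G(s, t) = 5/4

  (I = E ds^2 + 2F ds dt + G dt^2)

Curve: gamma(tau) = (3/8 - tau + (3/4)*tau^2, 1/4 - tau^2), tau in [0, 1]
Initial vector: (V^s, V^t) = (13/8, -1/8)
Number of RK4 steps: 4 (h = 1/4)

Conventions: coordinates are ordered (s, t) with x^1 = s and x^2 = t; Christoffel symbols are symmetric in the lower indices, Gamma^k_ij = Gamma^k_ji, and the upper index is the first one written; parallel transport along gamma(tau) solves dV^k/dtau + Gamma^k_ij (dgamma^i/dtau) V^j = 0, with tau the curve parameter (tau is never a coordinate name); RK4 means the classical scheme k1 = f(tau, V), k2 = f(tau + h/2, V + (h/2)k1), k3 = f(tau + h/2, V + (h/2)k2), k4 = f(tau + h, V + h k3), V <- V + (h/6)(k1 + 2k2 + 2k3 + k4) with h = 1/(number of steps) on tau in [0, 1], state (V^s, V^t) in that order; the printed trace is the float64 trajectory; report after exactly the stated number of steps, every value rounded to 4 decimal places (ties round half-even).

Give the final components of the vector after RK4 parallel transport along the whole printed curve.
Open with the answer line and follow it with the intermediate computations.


Answer: V^s = 1.6250, V^t = -0.1250

gamma'(tau) = (-1 + (3/2)*tau, -2*tau); f(tau, V)^k = -Gamma^k_ij(gamma(tau)) gamma'^i(tau) V^j; h = 1/4; intermediate values shown to 6 dp
curve data and Christoffel symbols at the stage parameters:
  tau = 0.000000: gamma = (0.375000, 0.250000), gamma' = (-1.000000, 0.000000); Gamma_sss = 0.000000, Gamma_sst = 0.000000, Gamma_stt = 0.000000, Gamma_tss = 0.000000, Gamma_tst = 0.000000, Gamma_ttt = 0.000000
  tau = 0.125000: gamma = (0.261719, 0.234375), gamma' = (-0.812500, -0.250000); Gamma_sss = 0.000000, Gamma_sst = 0.000000, Gamma_stt = 0.000000, Gamma_tss = 0.000000, Gamma_tst = 0.000000, Gamma_ttt = 0.000000
  tau = 0.250000: gamma = (0.171875, 0.187500), gamma' = (-0.625000, -0.500000); Gamma_sss = 0.000000, Gamma_sst = 0.000000, Gamma_stt = 0.000000, Gamma_tss = 0.000000, Gamma_tst = 0.000000, Gamma_ttt = 0.000000
  tau = 0.375000: gamma = (0.105469, 0.109375), gamma' = (-0.437500, -0.750000); Gamma_sss = 0.000000, Gamma_sst = 0.000000, Gamma_stt = 0.000000, Gamma_tss = 0.000000, Gamma_tst = 0.000000, Gamma_ttt = 0.000000
  tau = 0.500000: gamma = (0.062500, 0.000000), gamma' = (-0.250000, -1.000000); Gamma_sss = 0.000000, Gamma_sst = 0.000000, Gamma_stt = 0.000000, Gamma_tss = 0.000000, Gamma_tst = 0.000000, Gamma_ttt = 0.000000
  tau = 0.625000: gamma = (0.042969, -0.140625), gamma' = (-0.062500, -1.250000); Gamma_sss = 0.000000, Gamma_sst = 0.000000, Gamma_stt = 0.000000, Gamma_tss = 0.000000, Gamma_tst = 0.000000, Gamma_ttt = 0.000000
  tau = 0.750000: gamma = (0.046875, -0.312500), gamma' = (0.125000, -1.500000); Gamma_sss = 0.000000, Gamma_sst = 0.000000, Gamma_stt = 0.000000, Gamma_tss = 0.000000, Gamma_tst = 0.000000, Gamma_ttt = 0.000000
  tau = 0.875000: gamma = (0.074219, -0.515625), gamma' = (0.312500, -1.750000); Gamma_sss = 0.000000, Gamma_sst = 0.000000, Gamma_stt = 0.000000, Gamma_tss = 0.000000, Gamma_tst = 0.000000, Gamma_ttt = 0.000000
  tau = 1.000000: gamma = (0.125000, -0.750000), gamma' = (0.500000, -2.000000); Gamma_sss = 0.000000, Gamma_sst = 0.000000, Gamma_stt = 0.000000, Gamma_tss = 0.000000, Gamma_tst = 0.000000, Gamma_ttt = 0.000000
step 0: V^s = 1.6250, V^t = -0.1250
step 1: k1 = (0.000000, 0.000000), k2 = (0.000000, 0.000000), k3 = (0.000000, 0.000000), k4 = (0.000000, 0.000000); V <- V + (h/6)(k1 + 2k2 + 2k3 + k4): V^s = 1.6250, V^t = -0.1250
step 2: k1 = (0.000000, 0.000000), k2 = (0.000000, 0.000000), k3 = (0.000000, 0.000000), k4 = (0.000000, 0.000000); V <- V + (h/6)(k1 + 2k2 + 2k3 + k4): V^s = 1.6250, V^t = -0.1250
step 3: k1 = (0.000000, 0.000000), k2 = (0.000000, 0.000000), k3 = (0.000000, 0.000000), k4 = (0.000000, 0.000000); V <- V + (h/6)(k1 + 2k2 + 2k3 + k4): V^s = 1.6250, V^t = -0.1250
step 4: k1 = (0.000000, 0.000000), k2 = (0.000000, 0.000000), k3 = (0.000000, 0.000000), k4 = (0.000000, 0.000000); V <- V + (h/6)(k1 + 2k2 + 2k3 + k4): V^s = 1.6250, V^t = -0.1250


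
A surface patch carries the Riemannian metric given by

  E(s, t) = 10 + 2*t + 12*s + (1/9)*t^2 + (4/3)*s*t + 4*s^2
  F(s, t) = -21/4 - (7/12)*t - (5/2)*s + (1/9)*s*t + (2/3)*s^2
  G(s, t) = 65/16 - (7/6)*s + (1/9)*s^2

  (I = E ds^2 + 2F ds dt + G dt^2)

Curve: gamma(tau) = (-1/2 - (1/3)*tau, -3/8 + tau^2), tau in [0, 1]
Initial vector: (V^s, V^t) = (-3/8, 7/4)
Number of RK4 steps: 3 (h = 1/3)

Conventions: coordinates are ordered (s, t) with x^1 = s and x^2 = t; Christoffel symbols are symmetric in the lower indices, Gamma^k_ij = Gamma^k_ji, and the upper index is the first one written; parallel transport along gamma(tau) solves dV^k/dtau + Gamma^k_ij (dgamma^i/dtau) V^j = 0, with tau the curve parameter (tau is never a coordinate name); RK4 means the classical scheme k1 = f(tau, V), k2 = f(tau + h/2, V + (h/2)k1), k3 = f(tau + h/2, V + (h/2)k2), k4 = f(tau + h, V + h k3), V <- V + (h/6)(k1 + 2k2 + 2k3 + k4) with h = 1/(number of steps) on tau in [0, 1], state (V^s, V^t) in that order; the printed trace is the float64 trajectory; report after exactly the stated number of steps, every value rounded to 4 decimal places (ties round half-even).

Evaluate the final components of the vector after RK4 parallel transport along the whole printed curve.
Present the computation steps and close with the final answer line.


gamma'(tau) = (-1/3, 2*tau); f(tau, V)^k = -Gamma^k_ij(gamma(tau)) gamma'^i(tau) V^j; h = 1/3; intermediate values shown to 6 dp
curve data and Christoffel symbols at the stage parameters:
  tau = 0.000000: gamma = (-0.500000, -0.375000), gamma' = (-0.333333, 0.000000); Gamma_sss = 0.457918, Gamma_sst = 0.076320, Gamma_stt = 0.000000, Gamma_tss = -0.468094, Gamma_tst = -0.078016, Gamma_ttt = 0.000000
  tau = 0.166667: gamma = (-0.555556, -0.347222), gamma' = (-0.333333, 0.333333); Gamma_sss = 0.449524, Gamma_sst = 0.074921, Gamma_stt = 0.000000, Gamma_tss = -0.490604, Gamma_tst = -0.081767, Gamma_ttt = 0.000000
  tau = 0.333333: gamma = (-0.611111, -0.263889), gamma' = (-0.333333, 0.666667); Gamma_sss = 0.440490, Gamma_sst = 0.073415, Gamma_stt = 0.000000, Gamma_tss = -0.509279, Gamma_tst = -0.084880, Gamma_ttt = 0.000000
  tau = 0.500000: gamma = (-0.666667, -0.125000), gamma' = (-0.333333, 1.000000); Gamma_sss = 0.431591, Gamma_sst = 0.071932, Gamma_stt = 0.000000, Gamma_tss = -0.523811, Gamma_tst = -0.087302, Gamma_ttt = 0.000000
  tau = 0.666667: gamma = (-0.722222, 0.069444), gamma' = (-0.333333, 1.333333); Gamma_sss = 0.423509, Gamma_sst = 0.070585, Gamma_stt = 0.000000, Gamma_tss = -0.534043, Gamma_tst = -0.089007, Gamma_ttt = 0.000000
  tau = 0.833333: gamma = (-0.777778, 0.319444), gamma' = (-0.333333, 1.666667); Gamma_sss = 0.416776, Gamma_sst = 0.069463, Gamma_stt = 0.000000, Gamma_tss = -0.539942, Gamma_tst = -0.089990, Gamma_ttt = 0.000000
  tau = 1.000000: gamma = (-0.833333, 0.625000), gamma' = (-0.333333, 2.000000); Gamma_sss = 0.411736, Gamma_sst = 0.068623, Gamma_stt = 0.000000, Gamma_tss = -0.541563, Gamma_tst = -0.090260, Gamma_ttt = 0.000000
step 0: V^s = -0.3750, V^t = 1.7500
step 1: k1 = (-0.012720, 0.013003), k2 = (-0.003332, 0.003637), k3 = (-0.003176, 0.003466), k4 = (0.006043, -0.006986); V <- V + (h/6)(k1 + 2k2 + 2k3 + k4): V^s = -0.3761, V^t = 1.7511
step 2: k1 = (0.006038, -0.006981), k2 = (0.014979, -0.018179), k3 = (0.015041, -0.018255), k4 = (0.023596, -0.029754); V <- V + (h/6)(k1 + 2k2 + 2k3 + k4): V^s = -0.3711, V^t = 1.7450
step 3: k1 = (0.023594, -0.029752), k2 = (0.031788, -0.041182), k3 = (0.031776, -0.041166), k4 = (0.039602, -0.052090); V <- V + (h/6)(k1 + 2k2 + 2k3 + k4): V^s = -0.3605, V^t = 1.7313

Answer: V^s = -0.3605, V^t = 1.7313


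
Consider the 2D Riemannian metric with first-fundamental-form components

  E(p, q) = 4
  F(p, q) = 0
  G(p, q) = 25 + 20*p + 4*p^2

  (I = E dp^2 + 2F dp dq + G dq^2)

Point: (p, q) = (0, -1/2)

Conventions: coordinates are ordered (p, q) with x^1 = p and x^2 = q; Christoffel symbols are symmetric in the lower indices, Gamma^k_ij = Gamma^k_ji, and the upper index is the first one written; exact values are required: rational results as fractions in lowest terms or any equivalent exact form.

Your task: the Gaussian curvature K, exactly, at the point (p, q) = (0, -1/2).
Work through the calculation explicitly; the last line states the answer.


E = 4, F = 0, G = 25, EG - F^2 = 100 at the point
E_p = 0, E_q = 0, F_p = 0, F_q = 0, G_p = 20, G_q = 0
E_qq = 0, F_pq = 0, G_pp = 8
Compute both Brioschi determinants and normalise by (EG - F^2)^2.
M1 = [[-E_qq/2 + F_pq - G_pp/2, E_p/2, F_p - E_q/2], [F_q - G_p/2, E, F], [G_q/2, F, G]] = [[-4, 0, 0], [-10, 4, 0], [0, 0, 25]]; det M1 = -400
M2 = [[0, E_q/2, G_p/2], [E_q/2, E, F], [G_p/2, F, G]] = [[0, 0, 10], [0, 4, 0], [10, 0, 25]]; det M2 = -400
det M1 - det M2 = 0; K = 0 / (100)^2 = 0

Answer: K = 0


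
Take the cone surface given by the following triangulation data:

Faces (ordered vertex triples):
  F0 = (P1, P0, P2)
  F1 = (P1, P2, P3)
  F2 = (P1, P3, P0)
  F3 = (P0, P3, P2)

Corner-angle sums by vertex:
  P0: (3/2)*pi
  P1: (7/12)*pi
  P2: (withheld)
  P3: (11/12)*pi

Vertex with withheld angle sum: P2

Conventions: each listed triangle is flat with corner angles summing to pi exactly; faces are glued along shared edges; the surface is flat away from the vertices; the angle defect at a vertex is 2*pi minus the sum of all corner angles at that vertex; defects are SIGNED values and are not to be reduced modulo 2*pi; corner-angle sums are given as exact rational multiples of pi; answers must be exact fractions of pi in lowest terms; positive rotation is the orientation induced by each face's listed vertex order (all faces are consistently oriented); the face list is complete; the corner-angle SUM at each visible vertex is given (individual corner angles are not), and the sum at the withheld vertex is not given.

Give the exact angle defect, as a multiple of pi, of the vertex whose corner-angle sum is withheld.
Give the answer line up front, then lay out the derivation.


Answer: defect(P2) = pi

V = 4, E = 6, F = 4; chi = V - E + F = 2
Gauss-Bonnet: total defect = 2*pi*chi = 4*pi; visible defects sum to 3*pi


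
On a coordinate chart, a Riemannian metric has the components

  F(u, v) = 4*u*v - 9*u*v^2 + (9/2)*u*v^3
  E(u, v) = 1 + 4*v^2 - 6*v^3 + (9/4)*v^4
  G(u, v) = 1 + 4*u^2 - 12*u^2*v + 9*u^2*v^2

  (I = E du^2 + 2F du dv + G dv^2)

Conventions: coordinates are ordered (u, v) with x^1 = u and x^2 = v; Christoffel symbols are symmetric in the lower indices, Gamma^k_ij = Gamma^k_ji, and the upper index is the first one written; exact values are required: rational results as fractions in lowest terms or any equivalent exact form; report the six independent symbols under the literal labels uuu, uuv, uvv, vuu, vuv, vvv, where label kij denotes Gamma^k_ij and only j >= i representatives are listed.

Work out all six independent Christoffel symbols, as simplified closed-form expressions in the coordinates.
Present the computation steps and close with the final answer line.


E = 1 + 4*v^2 - 6*v^3 + (9/4)*v^4; F = 4*u*v - 9*u*v^2 + (9/2)*u*v^3; G = 1 + 4*u^2 - 12*u^2*v + 9*u^2*v^2
Gamma^k_ij = (1/2) g^{kl} (d_i g_jl + d_j g_il - d_l g_ij), with g^inv = (1/(EG-F^2)) [[G, -F], [-F, E]]
first partials: E_u = 0, E_v = 8*v - 18*v^2 + 9*v^3, F_u = 4*v - 9*v^2 + (9/2)*v^3, F_v = 4*u - 18*u*v + (27/2)*u*v^2, G_u = 8*u - 24*u*v + 18*u*v^2, G_v = -12*u^2 + 18*u^2*v
D = EG - F^2 = 1 + 4*v^2 + 4*u^2 - 6*v^3 - 12*u^2*v + (9/4)*v^4 + 9*u^2*v^2
expanded: Gamma^u_uu = (G E_u - 2F F_u + F E_v)/(2D), Gamma^u_uv = (G E_v - F G_u)/(2D), Gamma^u_vv = (2G F_v - G G_u - F G_v)/(2D), Gamma^v_uu = (2E F_u - E E_v - F E_u)/(2D), Gamma^v_uv = (E G_u - F E_v)/(2D), Gamma^v_vv = (E G_v - 2F F_v + F G_u)/(2D); substitute and cancel common factors

Answer: Gamma_uuu = 0, Gamma_uuv = (18*v^3 - 36*v^2 + 16*v)/(36*u^2*v^2 - 48*u^2*v + 16*u^2 + 9*v^4 - 24*v^3 + 16*v^2 + 4), Gamma_uvv = (18*u*v^2 - 24*u*v)/(36*u^2*v^2 - 48*u^2*v + 16*u^2 + 9*v^4 - 24*v^3 + 16*v^2 + 4), Gamma_vuu = 0, Gamma_vuv = (36*u*v^2 - 48*u*v + 16*u)/(36*u^2*v^2 - 48*u^2*v + 16*u^2 + 9*v^4 - 24*v^3 + 16*v^2 + 4), Gamma_vvv = (36*u^2*v - 24*u^2)/(36*u^2*v^2 - 48*u^2*v + 16*u^2 + 9*v^4 - 24*v^3 + 16*v^2 + 4)


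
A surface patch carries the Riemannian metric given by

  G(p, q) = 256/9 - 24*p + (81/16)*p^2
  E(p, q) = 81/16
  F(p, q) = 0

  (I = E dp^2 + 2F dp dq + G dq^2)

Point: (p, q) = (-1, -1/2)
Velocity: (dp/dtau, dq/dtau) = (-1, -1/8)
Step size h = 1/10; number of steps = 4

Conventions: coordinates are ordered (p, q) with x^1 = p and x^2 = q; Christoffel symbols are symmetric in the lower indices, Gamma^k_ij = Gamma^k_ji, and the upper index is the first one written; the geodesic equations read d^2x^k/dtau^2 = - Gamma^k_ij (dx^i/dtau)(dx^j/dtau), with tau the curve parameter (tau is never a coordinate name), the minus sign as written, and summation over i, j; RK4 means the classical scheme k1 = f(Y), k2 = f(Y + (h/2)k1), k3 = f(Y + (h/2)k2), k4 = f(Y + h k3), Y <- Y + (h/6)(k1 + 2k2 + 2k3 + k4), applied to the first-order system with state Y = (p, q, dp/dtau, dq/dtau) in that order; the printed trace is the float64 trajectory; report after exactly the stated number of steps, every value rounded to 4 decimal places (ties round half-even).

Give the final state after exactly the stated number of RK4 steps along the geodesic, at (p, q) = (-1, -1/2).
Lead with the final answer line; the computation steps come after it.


Answer: p = -1.4038, q = -0.5447, dp/dtau = -1.0178, dq/dtau = -0.0997

f(Y) = (dp/dtau, dq/dtau, -Gamma^p_ij Y'^i Y'^j, -Gamma^q_ij Y'^i Y'^j) with the Gammas evaluated at the stage position; h = 0.100000; intermediate values shown to 6 dp
step 0: p = -1.0000, q = -0.5000, dp/dtau = -1.0000, dq/dtau = -0.1250
step 1:
  k1: at (p, q) = (-1.000000, -0.500000), (dp/dtau, dq/dtau) = (-1.000000, -0.125000); Gamma_ppp = 0.000000, Gamma_ppq = 0.000000, Gamma_pqq = 3.370370, Gamma_qpp = 0.000000, Gamma_qpq = -0.296703, Gamma_qqq = 0.000000; k1 = (-1.000000, -0.125000, -0.052662, 0.074176)
  k2: at (p, q) = (-1.050000, -0.506250), (dp/dtau, dq/dtau) = (-1.002633, -0.121291); Gamma_ppp = 0.000000, Gamma_ppq = 0.000000, Gamma_pqq = 3.420370, Gamma_qpp = 0.000000, Gamma_qpq = -0.292366, Gamma_qqq = 0.000000; k2 = (-1.002633, -0.121291, -0.050319, 0.071110)
  k3: at (p, q) = (-1.050132, -0.506065), (dp/dtau, dq/dtau) = (-1.002516, -0.121445); Gamma_ppp = 0.000000, Gamma_ppq = 0.000000, Gamma_pqq = 3.420502, Gamma_qpp = 0.000000, Gamma_qpq = -0.292355, Gamma_qqq = 0.000000; k3 = (-1.002516, -0.121445, -0.050448, 0.071188)
  k4: at (p, q) = (-1.100252, -0.512144), (dp/dtau, dq/dtau) = (-1.005045, -0.117881); Gamma_ppp = 0.000000, Gamma_ppq = 0.000000, Gamma_pqq = 3.470622, Gamma_qpp = 0.000000, Gamma_qpq = -0.288133, Gamma_qqq = 0.000000; k4 = (-1.005045, -0.117881, -0.048228, 0.068274)
  Y <- Y + (h/6)(k1 + 2k2 + 2k3 + k4): p = -1.1003, q = -0.5121, dp/dtau = -1.0050, dq/dtau = -0.1179
step 2:
  k1: at (p, q) = (-1.100256, -0.512139), (dp/dtau, dq/dtau) = (-1.005040, -0.117883); Gamma_ppp = 0.000000, Gamma_ppq = 0.000000, Gamma_pqq = 3.470626, Gamma_qpp = 0.000000, Gamma_qpq = -0.288132, Gamma_qqq = 0.000000; k1 = (-1.005040, -0.117883, -0.048229, 0.068274)
  k2: at (p, q) = (-1.150508, -0.518033), (dp/dtau, dq/dtau) = (-1.007452, -0.114469); Gamma_ppp = 0.000000, Gamma_ppq = 0.000000, Gamma_pqq = 3.520878, Gamma_qpp = 0.000000, Gamma_qpq = -0.284020, Gamma_qqq = 0.000000; k2 = (-1.007452, -0.114469, -0.046135, 0.065507)
  k3: at (p, q) = (-1.150628, -0.517863), (dp/dtau, dq/dtau) = (-1.007347, -0.114607); Gamma_ppp = 0.000000, Gamma_ppq = 0.000000, Gamma_pqq = 3.520999, Gamma_qpp = 0.000000, Gamma_qpq = -0.284010, Gamma_qqq = 0.000000; k3 = (-1.007347, -0.114607, -0.046248, 0.065578)
  k4: at (p, q) = (-1.200990, -0.523600), (dp/dtau, dq/dtau) = (-1.009665, -0.111325); Gamma_ppp = 0.000000, Gamma_ppq = 0.000000, Gamma_pqq = 3.571361, Gamma_qpp = 0.000000, Gamma_qpq = -0.280005, Gamma_qqq = 0.000000; k4 = (-1.009665, -0.111325, -0.044261, 0.062946)
  Y <- Y + (h/6)(k1 + 2k2 + 2k3 + k4): p = -1.2010, q = -0.5236, dp/dtau = -1.0097, dq/dtau = -0.1113
step 3:
  k1: at (p, q) = (-1.200994, -0.523595), (dp/dtau, dq/dtau) = (-1.009661, -0.111326); Gamma_ppp = 0.000000, Gamma_ppq = 0.000000, Gamma_pqq = 3.571364, Gamma_qpp = 0.000000, Gamma_qpq = -0.280005, Gamma_qqq = 0.000000; k1 = (-1.009661, -0.111326, -0.044262, 0.062946)
  k2: at (p, q) = (-1.251477, -0.529162), (dp/dtau, dq/dtau) = (-1.011874, -0.108179); Gamma_ppp = 0.000000, Gamma_ppq = 0.000000, Gamma_pqq = 3.621848, Gamma_qpp = 0.000000, Gamma_qpq = -0.276102, Gamma_qqq = 0.000000; k2 = (-1.011874, -0.108179, -0.042385, 0.060446)
  k3: at (p, q) = (-1.251588, -0.529004), (dp/dtau, dq/dtau) = (-1.011781, -0.108304); Gamma_ppp = 0.000000, Gamma_ppq = 0.000000, Gamma_pqq = 3.621958, Gamma_qpp = 0.000000, Gamma_qpq = -0.276094, Gamma_qqq = 0.000000; k3 = (-1.011781, -0.108304, -0.042485, 0.060509)
  k4: at (p, q) = (-1.302172, -0.534426), (dp/dtau, dq/dtau) = (-1.013910, -0.105275); Gamma_ppp = 0.000000, Gamma_ppq = 0.000000, Gamma_pqq = 3.672543, Gamma_qpp = 0.000000, Gamma_qpq = -0.272291, Gamma_qqq = 0.000000; k4 = (-1.013910, -0.105275, -0.040702, 0.058128)
  Y <- Y + (h/6)(k1 + 2k2 + 2k3 + k4): p = -1.3022, q = -0.5344, dp/dtau = -1.0139, dq/dtau = -0.1053
step 4:
  k1: at (p, q) = (-1.302175, -0.534421), (dp/dtau, dq/dtau) = (-1.013906, -0.105276); Gamma_ppp = 0.000000, Gamma_ppq = 0.000000, Gamma_pqq = 3.672546, Gamma_qpp = 0.000000, Gamma_qpq = -0.272291, Gamma_qqq = 0.000000; k1 = (-1.013906, -0.105276, -0.040703, 0.058129)
  k2: at (p, q) = (-1.352871, -0.539685), (dp/dtau, dq/dtau) = (-1.015942, -0.102370); Gamma_ppp = 0.000000, Gamma_ppq = 0.000000, Gamma_pqq = 3.723241, Gamma_qpp = 0.000000, Gamma_qpq = -0.268583, Gamma_qqq = 0.000000; k2 = (-1.015942, -0.102370, -0.039018, 0.055866)
  k3: at (p, q) = (-1.352973, -0.539540), (dp/dtau, dq/dtau) = (-1.015857, -0.102483); Gamma_ppp = 0.000000, Gamma_ppq = 0.000000, Gamma_pqq = 3.723343, Gamma_qpp = 0.000000, Gamma_qpq = -0.268576, Gamma_qqq = 0.000000; k3 = (-1.015857, -0.102483, -0.039105, 0.055922)
  k4: at (p, q) = (-1.403761, -0.544670), (dp/dtau, dq/dtau) = (-1.017817, -0.099684); Gamma_ppp = 0.000000, Gamma_ppq = 0.000000, Gamma_pqq = 3.774132, Gamma_qpp = 0.000000, Gamma_qpq = -0.264962, Gamma_qqq = 0.000000; k4 = (-1.017817, -0.099684, -0.037503, 0.053766)
  Y <- Y + (h/6)(k1 + 2k2 + 2k3 + k4): p = -1.4038, q = -0.5447, dp/dtau = -1.0178, dq/dtau = -0.0997
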